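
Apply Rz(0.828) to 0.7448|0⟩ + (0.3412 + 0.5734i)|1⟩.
(0.6819 - 0.2996i)|0⟩ + (0.08171 + 0.6622i)|1⟩

Rz(0.828) = [[e^(−iθ/2), 0], [0, e^(iθ/2)]] with e^(±iθ/2) = cos(θ/2) ± i·sin(θ/2); θ = 0.828, cos(θ/2) ≈ 0.915519, sin(θ/2) ≈ 0.402275.
With a = amp(|0⟩) = 0.7448 and b = amp(|1⟩) = (0.3412 + 0.5734i):
new amp(|0⟩) = (0.915519 - 0.402275i)·a = (0.6819 - 0.2996i)
new amp(|1⟩) = (0.915519 + 0.402275i)·b = (0.08171 + 0.6622i)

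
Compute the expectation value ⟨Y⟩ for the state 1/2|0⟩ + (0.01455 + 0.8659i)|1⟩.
0.8659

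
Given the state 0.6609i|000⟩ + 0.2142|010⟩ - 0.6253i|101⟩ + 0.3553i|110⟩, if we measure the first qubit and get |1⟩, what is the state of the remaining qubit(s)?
-0.8694i|01⟩ + 0.494i|10⟩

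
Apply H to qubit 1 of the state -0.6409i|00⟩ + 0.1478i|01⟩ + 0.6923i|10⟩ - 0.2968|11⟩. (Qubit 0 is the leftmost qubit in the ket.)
-0.3487i|00⟩ - 0.5577i|01⟩ + (-0.2099 + 0.4895i)|10⟩ + (0.2099 + 0.4895i)|11⟩

H on qubit 1 mixes each pair of kets that differ only in qubit 1: amplitudes (a, b) of (|…0…⟩, |…1…⟩) become ((a + b)/√2, (a − b)/√2). Kets absent from the input have amplitude 0.
(|00⟩, |01⟩): (a, b) = (-0.6409i, 0.1478i) → (-0.3487i, -0.5577i)
(|10⟩, |11⟩): (a, b) = (0.6923i, -0.2968) → ((-0.2099 + 0.4895i), (0.2099 + 0.4895i))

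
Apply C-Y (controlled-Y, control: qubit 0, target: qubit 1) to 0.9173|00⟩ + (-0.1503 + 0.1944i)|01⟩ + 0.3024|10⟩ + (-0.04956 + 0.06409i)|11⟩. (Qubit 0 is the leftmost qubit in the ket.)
0.9173|00⟩ + (-0.1503 + 0.1944i)|01⟩ + (0.06409 + 0.04956i)|10⟩ + 0.3024i|11⟩

C-Y leaves the control-|0⟩ kets |00⟩, |01⟩ unchanged and applies Y to qubit 1 on the control-|1⟩ pair (|10⟩, |11⟩).
Y = [[0, -i], [i, 0]].
With a = amp(|10⟩) = 0.3024 and b = amp(|11⟩) = (-0.04956 + 0.06409i):
new amp(|10⟩) = (-i)·b = (0.06409 + 0.04956i)
new amp(|11⟩) = (i)·a = 0.3024i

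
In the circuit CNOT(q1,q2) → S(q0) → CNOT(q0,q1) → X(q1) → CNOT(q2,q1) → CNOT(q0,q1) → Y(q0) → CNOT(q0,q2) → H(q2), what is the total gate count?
9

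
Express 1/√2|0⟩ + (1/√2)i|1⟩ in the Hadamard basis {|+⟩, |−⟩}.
(1/2 + (1/2)i)|+⟩ + (1/2 - (1/2)i)|−⟩

With |ψ⟩ = α|0⟩ + β|1⟩, the Hadamard-basis coefficients are ⟨+|ψ⟩ = (α + β)/√2 and ⟨−|ψ⟩ = (α − β)/√2.
Here α = 1/√2, β = (1/√2)i: (α + β)/√2 = (1/2 + (1/2)i), (α − β)/√2 = (1/2 - (1/2)i).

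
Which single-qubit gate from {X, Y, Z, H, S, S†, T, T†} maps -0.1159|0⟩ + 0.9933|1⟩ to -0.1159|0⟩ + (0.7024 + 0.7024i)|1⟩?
T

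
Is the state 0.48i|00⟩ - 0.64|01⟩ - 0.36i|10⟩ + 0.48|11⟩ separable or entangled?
Separable

Writing the state as a|00⟩ + b|01⟩ + c|10⟩ + d|11⟩, it is a product state iff ad − bc = 0.
Here (a, b, c, d) = (0.48i, -0.64, -0.36i, 0.48): ad − bc = (0.48i)(0.48) − (-0.64)(-0.36i) = 0, so the state is separable.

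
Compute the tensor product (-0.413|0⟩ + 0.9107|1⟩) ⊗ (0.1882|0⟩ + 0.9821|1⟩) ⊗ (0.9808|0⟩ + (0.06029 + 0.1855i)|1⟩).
-0.07623|000⟩ + (-0.004686 - 0.01442i)|001⟩ - 0.3978|010⟩ + (-0.02445 - 0.07524i)|011⟩ + 0.1681|100⟩ + (0.01033 + 0.03179i)|101⟩ + 0.8772|110⟩ + (0.05392 + 0.1659i)|111⟩

amp(|b₁b₂…⟩) = product of the factor amplitudes for bits b₁, b₂, …; only kets whose every factor amplitude is nonzero survive.
|000⟩: (-0.413)(0.1882)(0.9808) = -0.07623
|001⟩: (-0.413)(0.1882)(0.06029 + 0.1855i) = (-0.004686 - 0.01442i)
|010⟩: (-0.413)(0.9821)(0.9808) = -0.3978
|011⟩: (-0.413)(0.9821)(0.06029 + 0.1855i) = (-0.02445 - 0.07524i)
|100⟩: (0.9107)(0.1882)(0.9808) = 0.1681
|101⟩: (0.9107)(0.1882)(0.06029 + 0.1855i) = (0.01033 + 0.03179i)
|110⟩: (0.9107)(0.9821)(0.9808) = 0.8772
|111⟩: (0.9107)(0.9821)(0.06029 + 0.1855i) = (0.05392 + 0.1659i)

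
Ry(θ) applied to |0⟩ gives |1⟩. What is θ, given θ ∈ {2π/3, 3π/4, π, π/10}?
π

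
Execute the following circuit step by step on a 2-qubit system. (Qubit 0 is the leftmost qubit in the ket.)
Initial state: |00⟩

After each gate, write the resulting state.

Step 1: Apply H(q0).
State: 1/√2|00⟩ + 1/√2|10⟩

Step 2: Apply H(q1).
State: 1/2|00⟩ + 1/2|01⟩ + 1/2|10⟩ + 1/2|11⟩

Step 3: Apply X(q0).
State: 1/2|00⟩ + 1/2|01⟩ + 1/2|10⟩ + 1/2|11⟩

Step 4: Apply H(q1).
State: 1/√2|00⟩ + 1/√2|10⟩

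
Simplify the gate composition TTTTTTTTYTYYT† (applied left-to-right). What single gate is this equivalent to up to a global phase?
Y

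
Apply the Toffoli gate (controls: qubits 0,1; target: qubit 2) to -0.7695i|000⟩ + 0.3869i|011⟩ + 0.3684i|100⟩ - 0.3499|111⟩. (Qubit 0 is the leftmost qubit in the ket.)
-0.7695i|000⟩ + 0.3869i|011⟩ + 0.3684i|100⟩ - 0.3499|110⟩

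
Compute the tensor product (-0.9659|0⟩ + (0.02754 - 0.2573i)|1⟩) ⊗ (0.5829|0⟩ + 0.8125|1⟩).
-0.563|00⟩ - 0.7848|01⟩ + (0.01605 - 0.15i)|10⟩ + (0.02238 - 0.2091i)|11⟩

amp(|b₁b₂…⟩) = product of the factor amplitudes for bits b₁, b₂, …; only kets whose every factor amplitude is nonzero survive.
|00⟩: (-0.9659)(0.5829) = -0.563
|01⟩: (-0.9659)(0.8125) = -0.7848
|10⟩: (0.02754 - 0.2573i)(0.5829) = (0.01605 - 0.15i)
|11⟩: (0.02754 - 0.2573i)(0.8125) = (0.02238 - 0.2091i)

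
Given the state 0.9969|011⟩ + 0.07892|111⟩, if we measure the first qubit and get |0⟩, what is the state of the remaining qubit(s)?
|11⟩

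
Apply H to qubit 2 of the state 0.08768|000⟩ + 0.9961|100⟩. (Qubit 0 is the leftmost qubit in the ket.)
0.062|000⟩ + 0.062|001⟩ + 0.7043|100⟩ + 0.7043|101⟩

H on qubit 2 mixes each pair of kets that differ only in qubit 2: amplitudes (a, b) of (|…0…⟩, |…1…⟩) become ((a + b)/√2, (a − b)/√2). Kets absent from the input have amplitude 0.
(|000⟩, |001⟩): (a, b) = (0.08768, 0) → (0.062, 0.062)
(|100⟩, |101⟩): (a, b) = (0.9961, 0) → (0.7043, 0.7043)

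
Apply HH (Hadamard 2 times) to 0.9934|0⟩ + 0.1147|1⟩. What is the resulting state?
0.9934|0⟩ + 0.1147|1⟩

H² = I, so an even number of Hadamards cancels: H^2 = I and the state is unchanged.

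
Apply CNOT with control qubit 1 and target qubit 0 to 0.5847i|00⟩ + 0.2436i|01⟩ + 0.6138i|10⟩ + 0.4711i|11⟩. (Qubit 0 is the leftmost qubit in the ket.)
0.5847i|00⟩ + 0.4711i|01⟩ + 0.6138i|10⟩ + 0.2436i|11⟩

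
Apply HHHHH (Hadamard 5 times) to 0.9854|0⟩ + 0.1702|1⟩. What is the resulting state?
0.8171|0⟩ + 0.5764|1⟩

H² = I, so H^5 = H: a single Hadamard. With (a, b) = (0.9854, 0.1702), H gives ((a + b)/√2, (a − b)/√2) = (0.8171, 0.5764).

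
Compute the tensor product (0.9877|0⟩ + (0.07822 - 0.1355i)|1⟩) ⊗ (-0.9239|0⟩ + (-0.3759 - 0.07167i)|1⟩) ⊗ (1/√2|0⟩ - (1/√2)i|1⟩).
-0.6453|000⟩ + 0.6453i|001⟩ + (-0.2625 - 0.05005i)|010⟩ + (-0.05005 + 0.2625i)|011⟩ + (-0.0511 + 0.08852i)|100⟩ + (0.08852 + 0.0511i)|101⟩ + (-0.02766 + 0.03205i)|110⟩ + (0.03205 + 0.02766i)|111⟩

amp(|b₁b₂…⟩) = product of the factor amplitudes for bits b₁, b₂, …; only kets whose every factor amplitude is nonzero survive.
|000⟩: (0.9877)(-0.9239)(1/√2) = -0.6453
|001⟩: (0.9877)(-0.9239)(-(1/√2)i) = 0.6453i
|010⟩: (0.9877)(-0.3759 - 0.07167i)(1/√2) = (-0.2625 - 0.05005i)
|011⟩: (0.9877)(-0.3759 - 0.07167i)(-(1/√2)i) = (-0.05005 + 0.2625i)
|100⟩: (0.07822 - 0.1355i)(-0.9239)(1/√2) = (-0.0511 + 0.08852i)
|101⟩: (0.07822 - 0.1355i)(-0.9239)(-(1/√2)i) = (0.08852 + 0.0511i)
|110⟩: (0.07822 - 0.1355i)(-0.3759 - 0.07167i)(1/√2) = (-0.02766 + 0.03205i)
|111⟩: (0.07822 - 0.1355i)(-0.3759 - 0.07167i)(-(1/√2)i) = (0.03205 + 0.02766i)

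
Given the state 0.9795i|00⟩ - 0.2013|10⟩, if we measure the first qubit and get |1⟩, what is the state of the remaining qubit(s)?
-|0⟩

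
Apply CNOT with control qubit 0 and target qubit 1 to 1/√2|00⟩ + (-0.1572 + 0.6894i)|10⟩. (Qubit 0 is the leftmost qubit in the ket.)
1/√2|00⟩ + (-0.1572 + 0.6894i)|11⟩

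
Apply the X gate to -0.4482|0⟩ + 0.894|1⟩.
0.894|0⟩ - 0.4482|1⟩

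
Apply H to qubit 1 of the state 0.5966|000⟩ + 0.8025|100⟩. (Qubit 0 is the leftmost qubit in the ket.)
0.4219|000⟩ + 0.4219|010⟩ + 0.5675|100⟩ + 0.5675|110⟩

H on qubit 1 mixes each pair of kets that differ only in qubit 1: amplitudes (a, b) of (|…0…⟩, |…1…⟩) become ((a + b)/√2, (a − b)/√2). Kets absent from the input have amplitude 0.
(|000⟩, |010⟩): (a, b) = (0.5966, 0) → (0.4219, 0.4219)
(|100⟩, |110⟩): (a, b) = (0.8025, 0) → (0.5675, 0.5675)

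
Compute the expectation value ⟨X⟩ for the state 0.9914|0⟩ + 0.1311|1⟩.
0.2599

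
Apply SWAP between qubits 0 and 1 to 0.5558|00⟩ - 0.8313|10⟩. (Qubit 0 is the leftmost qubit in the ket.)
0.5558|00⟩ - 0.8313|01⟩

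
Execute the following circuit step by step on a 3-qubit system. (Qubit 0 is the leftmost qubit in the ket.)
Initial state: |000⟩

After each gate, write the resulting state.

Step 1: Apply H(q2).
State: 1/√2|000⟩ + 1/√2|001⟩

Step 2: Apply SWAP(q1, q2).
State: 1/√2|000⟩ + 1/√2|010⟩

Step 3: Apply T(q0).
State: 1/√2|000⟩ + 1/√2|010⟩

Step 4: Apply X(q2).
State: 1/√2|001⟩ + 1/√2|011⟩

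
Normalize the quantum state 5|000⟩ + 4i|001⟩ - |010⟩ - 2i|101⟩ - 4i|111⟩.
0.635|000⟩ + 0.508i|001⟩ - 0.127|010⟩ - 0.254i|101⟩ - 0.508i|111⟩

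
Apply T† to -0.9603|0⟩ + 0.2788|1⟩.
-0.9603|0⟩ + (0.1971 - 0.1971i)|1⟩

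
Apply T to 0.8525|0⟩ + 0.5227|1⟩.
0.8525|0⟩ + (0.3696 + 0.3696i)|1⟩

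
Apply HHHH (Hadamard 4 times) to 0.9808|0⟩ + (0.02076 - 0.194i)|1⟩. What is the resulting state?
0.9808|0⟩ + (0.02076 - 0.194i)|1⟩

H² = I, so an even number of Hadamards cancels: H^4 = I and the state is unchanged.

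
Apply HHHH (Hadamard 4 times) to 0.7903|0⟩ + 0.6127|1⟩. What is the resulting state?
0.7903|0⟩ + 0.6127|1⟩

H² = I, so an even number of Hadamards cancels: H^4 = I and the state is unchanged.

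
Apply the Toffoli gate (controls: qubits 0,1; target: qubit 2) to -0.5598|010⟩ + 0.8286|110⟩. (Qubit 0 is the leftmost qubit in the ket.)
-0.5598|010⟩ + 0.8286|111⟩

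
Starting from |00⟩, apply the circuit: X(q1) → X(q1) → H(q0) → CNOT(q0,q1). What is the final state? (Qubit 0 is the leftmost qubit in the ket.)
1/√2|00⟩ + 1/√2|11⟩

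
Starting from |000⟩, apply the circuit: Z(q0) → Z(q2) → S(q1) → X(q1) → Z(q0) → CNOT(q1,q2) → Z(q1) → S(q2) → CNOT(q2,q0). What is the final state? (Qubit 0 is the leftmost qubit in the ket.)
-i|111⟩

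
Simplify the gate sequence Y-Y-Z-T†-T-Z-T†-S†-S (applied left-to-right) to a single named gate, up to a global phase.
T†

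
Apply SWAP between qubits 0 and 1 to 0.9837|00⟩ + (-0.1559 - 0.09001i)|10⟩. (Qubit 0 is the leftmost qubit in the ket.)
0.9837|00⟩ + (-0.1559 - 0.09001i)|01⟩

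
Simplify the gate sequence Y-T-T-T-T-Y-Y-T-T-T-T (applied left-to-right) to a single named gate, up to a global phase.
Y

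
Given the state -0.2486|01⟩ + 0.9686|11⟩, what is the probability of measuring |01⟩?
0.0618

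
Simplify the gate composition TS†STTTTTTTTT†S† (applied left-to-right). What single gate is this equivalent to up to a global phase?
S†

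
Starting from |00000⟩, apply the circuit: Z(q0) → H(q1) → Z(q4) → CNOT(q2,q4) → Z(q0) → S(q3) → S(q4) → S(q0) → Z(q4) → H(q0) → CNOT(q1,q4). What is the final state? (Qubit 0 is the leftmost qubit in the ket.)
1/2|00000⟩ + 1/2|01001⟩ + 1/2|10000⟩ + 1/2|11001⟩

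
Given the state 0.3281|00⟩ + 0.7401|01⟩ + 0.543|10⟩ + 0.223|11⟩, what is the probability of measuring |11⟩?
0.04973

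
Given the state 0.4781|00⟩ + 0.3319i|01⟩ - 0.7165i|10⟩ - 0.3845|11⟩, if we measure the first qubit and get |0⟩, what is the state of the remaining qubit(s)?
0.8215|0⟩ + 0.5703i|1⟩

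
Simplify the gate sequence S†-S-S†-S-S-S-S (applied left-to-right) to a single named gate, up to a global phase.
S†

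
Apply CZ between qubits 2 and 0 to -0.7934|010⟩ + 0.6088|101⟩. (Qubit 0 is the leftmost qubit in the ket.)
-0.7934|010⟩ - 0.6088|101⟩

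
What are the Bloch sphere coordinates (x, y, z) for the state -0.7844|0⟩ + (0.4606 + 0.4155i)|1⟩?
(-0.7226, -0.6518, 0.2305)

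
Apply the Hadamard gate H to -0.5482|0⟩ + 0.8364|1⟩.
0.2038|0⟩ - 0.9791|1⟩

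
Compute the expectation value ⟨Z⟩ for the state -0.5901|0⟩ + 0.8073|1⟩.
-0.3035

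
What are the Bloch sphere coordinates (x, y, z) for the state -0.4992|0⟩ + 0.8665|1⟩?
(-0.8651, 0, -0.5016)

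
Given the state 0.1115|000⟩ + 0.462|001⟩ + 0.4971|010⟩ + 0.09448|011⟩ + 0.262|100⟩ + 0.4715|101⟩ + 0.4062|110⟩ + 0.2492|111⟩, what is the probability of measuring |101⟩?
0.2223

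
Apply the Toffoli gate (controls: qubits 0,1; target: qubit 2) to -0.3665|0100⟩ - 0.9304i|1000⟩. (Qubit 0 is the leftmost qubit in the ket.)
-0.3665|0100⟩ - 0.9304i|1000⟩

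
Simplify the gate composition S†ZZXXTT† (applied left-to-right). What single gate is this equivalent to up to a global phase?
S†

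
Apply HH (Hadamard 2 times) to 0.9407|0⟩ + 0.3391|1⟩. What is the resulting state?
0.9407|0⟩ + 0.3391|1⟩

H² = I, so an even number of Hadamards cancels: H^2 = I and the state is unchanged.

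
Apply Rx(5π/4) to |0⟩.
-0.3827|0⟩ - 0.9239i|1⟩

Rx(5π/4) = [[cos(θ/2), −i·sin(θ/2)], [−i·sin(θ/2), cos(θ/2)]]; θ = 5π/4, cos(θ/2) ≈ -0.382683, sin(θ/2) ≈ 0.92388.
With a = amp(|0⟩) = 1 and b = amp(|1⟩) = 0:
new amp(|0⟩) = (-0.382683)·a + (-0.92388i)·b = -0.3827
new amp(|1⟩) = (-0.92388i)·a + (-0.382683)·b = -0.9239i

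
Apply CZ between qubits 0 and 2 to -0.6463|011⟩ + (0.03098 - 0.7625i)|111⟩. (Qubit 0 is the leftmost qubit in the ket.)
-0.6463|011⟩ + (-0.03098 + 0.7625i)|111⟩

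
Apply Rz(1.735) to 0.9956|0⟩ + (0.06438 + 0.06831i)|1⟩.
(0.6439 - 0.7594i)|0⟩ + (-0.01046 + 0.09328i)|1⟩

Rz(1.735) = [[e^(−iθ/2), 0], [0, e^(iθ/2)]] with e^(±iθ/2) = cos(θ/2) ± i·sin(θ/2); θ = 1.735, cos(θ/2) ≈ 0.646735, sin(θ/2) ≈ 0.762714.
With a = amp(|0⟩) = 0.9956 and b = amp(|1⟩) = (0.06438 + 0.06831i):
new amp(|0⟩) = (0.646735 - 0.762714i)·a = (0.6439 - 0.7594i)
new amp(|1⟩) = (0.646735 + 0.762714i)·b = (-0.01046 + 0.09328i)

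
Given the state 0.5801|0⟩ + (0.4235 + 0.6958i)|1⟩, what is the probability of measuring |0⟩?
0.3365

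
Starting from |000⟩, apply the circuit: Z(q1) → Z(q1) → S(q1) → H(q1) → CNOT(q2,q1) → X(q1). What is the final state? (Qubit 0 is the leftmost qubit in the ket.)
1/√2|000⟩ + 1/√2|010⟩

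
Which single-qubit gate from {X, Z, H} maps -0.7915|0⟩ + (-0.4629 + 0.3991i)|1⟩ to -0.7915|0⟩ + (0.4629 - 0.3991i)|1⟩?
Z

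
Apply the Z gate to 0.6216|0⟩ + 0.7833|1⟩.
0.6216|0⟩ - 0.7833|1⟩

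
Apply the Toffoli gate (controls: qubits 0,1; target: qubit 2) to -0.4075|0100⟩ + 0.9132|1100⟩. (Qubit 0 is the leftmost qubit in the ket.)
-0.4075|0100⟩ + 0.9132|1110⟩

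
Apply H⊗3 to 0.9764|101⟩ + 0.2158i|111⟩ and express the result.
(0.3452 + 0.0763i)|000⟩ + (-0.3452 - 0.0763i)|001⟩ + (0.3452 - 0.0763i)|010⟩ + (-0.3452 + 0.0763i)|011⟩ + (-0.3452 - 0.0763i)|100⟩ + (0.3452 + 0.0763i)|101⟩ + (-0.3452 + 0.0763i)|110⟩ + (0.3452 - 0.0763i)|111⟩

H⊗3 gives amp(|y⟩) = (1/2√2) Σ_x (−1)^(x·y) amp(|x⟩), where x·y is the number of positions in which both x and y have a 1.
|000⟩: (0.9764 + 0.2158i)/(2√2) = (0.3452 + 0.0763i)
|001⟩: (-0.9764 - 0.2158i)/(2√2) = (-0.3452 - 0.0763i)
|010⟩: (0.9764 - 0.2158i)/(2√2) = (0.3452 - 0.0763i)
|011⟩: (-0.9764 + 0.2158i)/(2√2) = (-0.3452 + 0.0763i)
|100⟩: (-0.9764 - 0.2158i)/(2√2) = (-0.3452 - 0.0763i)
|101⟩: (0.9764 + 0.2158i)/(2√2) = (0.3452 + 0.0763i)
|110⟩: (-0.9764 + 0.2158i)/(2√2) = (-0.3452 + 0.0763i)
|111⟩: (0.9764 - 0.2158i)/(2√2) = (0.3452 - 0.0763i)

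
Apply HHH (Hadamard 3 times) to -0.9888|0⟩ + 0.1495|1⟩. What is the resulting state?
-0.5935|0⟩ - 0.8049|1⟩

H² = I, so H^3 = H: a single Hadamard. With (a, b) = (-0.9888, 0.1495), H gives ((a + b)/√2, (a − b)/√2) = (-0.5935, -0.8049).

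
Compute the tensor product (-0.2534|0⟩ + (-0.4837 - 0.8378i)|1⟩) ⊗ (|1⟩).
-0.2534|01⟩ + (-0.4837 - 0.8378i)|11⟩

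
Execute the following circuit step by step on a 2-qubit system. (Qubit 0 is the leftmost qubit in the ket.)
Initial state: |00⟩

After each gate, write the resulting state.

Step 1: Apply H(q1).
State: 1/√2|00⟩ + 1/√2|01⟩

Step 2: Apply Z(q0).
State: 1/√2|00⟩ + 1/√2|01⟩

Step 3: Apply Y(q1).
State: -(1/√2)i|00⟩ + (1/√2)i|01⟩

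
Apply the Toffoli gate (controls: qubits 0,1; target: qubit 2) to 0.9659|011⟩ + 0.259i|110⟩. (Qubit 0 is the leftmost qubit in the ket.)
0.9659|011⟩ + 0.259i|111⟩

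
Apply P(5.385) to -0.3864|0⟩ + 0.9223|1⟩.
-0.3864|0⟩ + (0.5746 - 0.7214i)|1⟩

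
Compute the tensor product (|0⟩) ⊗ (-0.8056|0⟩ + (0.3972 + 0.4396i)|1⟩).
-0.8056|00⟩ + (0.3972 + 0.4396i)|01⟩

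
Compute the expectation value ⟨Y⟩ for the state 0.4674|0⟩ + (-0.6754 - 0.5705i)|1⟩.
-0.5333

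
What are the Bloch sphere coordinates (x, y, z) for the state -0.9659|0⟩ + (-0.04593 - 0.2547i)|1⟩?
(0.08873, 0.492, 0.866)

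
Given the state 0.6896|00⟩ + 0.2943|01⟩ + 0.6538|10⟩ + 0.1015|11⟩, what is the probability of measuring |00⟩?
0.4755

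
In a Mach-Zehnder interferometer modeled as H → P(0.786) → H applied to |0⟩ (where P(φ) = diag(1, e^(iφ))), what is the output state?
(0.8533 + 0.3538i)|0⟩ + (0.1467 - 0.3538i)|1⟩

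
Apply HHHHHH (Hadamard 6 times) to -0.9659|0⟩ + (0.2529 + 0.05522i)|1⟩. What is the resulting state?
-0.9659|0⟩ + (0.2529 + 0.05522i)|1⟩

H² = I, so an even number of Hadamards cancels: H^6 = I and the state is unchanged.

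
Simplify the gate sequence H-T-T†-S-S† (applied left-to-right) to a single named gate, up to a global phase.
H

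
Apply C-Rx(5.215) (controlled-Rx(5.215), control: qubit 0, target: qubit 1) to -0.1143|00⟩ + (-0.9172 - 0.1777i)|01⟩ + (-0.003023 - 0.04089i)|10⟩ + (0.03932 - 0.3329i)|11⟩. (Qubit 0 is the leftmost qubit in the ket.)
-0.1143|00⟩ + (-0.9172 - 0.1777i)|01⟩ + (-0.1669 + 0.01518i)|10⟩ + (-0.05466 + 0.2881i)|11⟩

C-Rx(5.215) leaves the control-|0⟩ kets |00⟩, |01⟩ unchanged and applies Rx(5.215) to qubit 1 on the control-|1⟩ pair (|10⟩, |11⟩).
Rx(5.215) = [[cos(θ/2), −i·sin(θ/2)], [−i·sin(θ/2), cos(θ/2)]]; θ = 5.215, cos(θ/2) ≈ -0.860731, sin(θ/2) ≈ 0.50906.
With a = amp(|10⟩) = (-0.003023 - 0.04089i) and b = amp(|11⟩) = (0.03932 - 0.3329i):
new amp(|10⟩) = (-0.860731)·a + (-0.50906i)·b = (-0.1669 + 0.01518i)
new amp(|11⟩) = (-0.50906i)·a + (-0.860731)·b = (-0.05466 + 0.2881i)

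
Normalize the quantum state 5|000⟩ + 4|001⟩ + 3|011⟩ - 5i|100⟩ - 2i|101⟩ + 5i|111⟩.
0.4903|000⟩ + 0.3922|001⟩ + 0.2942|011⟩ - 0.4903i|100⟩ - 0.1961i|101⟩ + 0.4903i|111⟩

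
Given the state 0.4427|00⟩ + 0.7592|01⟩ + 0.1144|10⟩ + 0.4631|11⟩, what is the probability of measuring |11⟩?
0.2145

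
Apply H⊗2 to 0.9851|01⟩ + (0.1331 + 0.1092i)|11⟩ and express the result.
(0.5591 + 0.0546i)|00⟩ + (-0.5591 - 0.0546i)|01⟩ + (0.426 - 0.0546i)|10⟩ + (-0.426 + 0.0546i)|11⟩

H⊗2 gives amp(|y⟩) = (1/2) Σ_x (−1)^(x·y) amp(|x⟩), where x·y is the number of positions in which both x and y have a 1.
|00⟩: (0.9851 + (0.1331 + 0.1092i))/2 = (0.5591 + 0.0546i)
|01⟩: (-0.9851 - (0.1331 + 0.1092i))/2 = (-0.5591 - 0.0546i)
|10⟩: (0.9851 - (0.1331 + 0.1092i))/2 = (0.426 - 0.0546i)
|11⟩: (-0.9851 + (0.1331 + 0.1092i))/2 = (-0.426 + 0.0546i)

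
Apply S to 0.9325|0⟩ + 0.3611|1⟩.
0.9325|0⟩ + 0.3611i|1⟩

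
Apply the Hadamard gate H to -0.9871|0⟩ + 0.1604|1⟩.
-0.5846|0⟩ - 0.8114|1⟩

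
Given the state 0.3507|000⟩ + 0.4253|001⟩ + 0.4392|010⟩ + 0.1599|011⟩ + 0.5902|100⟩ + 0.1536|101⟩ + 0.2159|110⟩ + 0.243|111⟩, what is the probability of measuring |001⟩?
0.1809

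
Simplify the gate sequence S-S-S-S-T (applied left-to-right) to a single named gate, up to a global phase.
T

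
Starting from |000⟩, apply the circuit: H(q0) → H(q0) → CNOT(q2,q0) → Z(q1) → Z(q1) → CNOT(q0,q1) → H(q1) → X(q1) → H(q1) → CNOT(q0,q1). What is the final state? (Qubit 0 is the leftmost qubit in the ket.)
|000⟩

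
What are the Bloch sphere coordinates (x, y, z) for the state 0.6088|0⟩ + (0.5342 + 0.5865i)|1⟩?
(0.6504, 0.7141, -0.2587)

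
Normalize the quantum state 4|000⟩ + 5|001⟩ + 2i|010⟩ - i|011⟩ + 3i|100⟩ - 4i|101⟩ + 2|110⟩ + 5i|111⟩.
0.4|000⟩ + 1/2|001⟩ + 0.2i|010⟩ - 0.1i|011⟩ + 0.3i|100⟩ - 0.4i|101⟩ + 0.2|110⟩ + (1/2)i|111⟩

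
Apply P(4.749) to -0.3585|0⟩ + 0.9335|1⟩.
-0.3585|0⟩ + (0.03417 - 0.9329i)|1⟩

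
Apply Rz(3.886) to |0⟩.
(-0.3637 - 0.9315i)|0⟩

Rz(3.886) = [[e^(−iθ/2), 0], [0, e^(iθ/2)]] with e^(±iθ/2) = cos(θ/2) ± i·sin(θ/2); θ = 3.886, cos(θ/2) ≈ -0.363669, sin(θ/2) ≈ 0.931528.
With a = amp(|0⟩) = 1 and b = amp(|1⟩) = 0:
new amp(|0⟩) = (-0.363669 - 0.931528i)·a = (-0.3637 - 0.9315i)
new amp(|1⟩) = (-0.363669 + 0.931528i)·b = 0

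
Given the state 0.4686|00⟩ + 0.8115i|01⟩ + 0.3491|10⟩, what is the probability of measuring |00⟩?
0.2196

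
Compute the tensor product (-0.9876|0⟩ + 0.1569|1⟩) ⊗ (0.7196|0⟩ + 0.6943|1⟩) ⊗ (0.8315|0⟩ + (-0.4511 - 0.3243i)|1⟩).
-0.5909|000⟩ + (0.3206 + 0.2305i)|001⟩ - 0.5702|010⟩ + (0.3093 + 0.2224i)|011⟩ + 0.09388|100⟩ + (-0.05093 - 0.03662i)|101⟩ + 0.09058|110⟩ + (-0.04914 - 0.03533i)|111⟩

amp(|b₁b₂…⟩) = product of the factor amplitudes for bits b₁, b₂, …; only kets whose every factor amplitude is nonzero survive.
|000⟩: (-0.9876)(0.7196)(0.8315) = -0.5909
|001⟩: (-0.9876)(0.7196)(-0.4511 - 0.3243i) = (0.3206 + 0.2305i)
|010⟩: (-0.9876)(0.6943)(0.8315) = -0.5702
|011⟩: (-0.9876)(0.6943)(-0.4511 - 0.3243i) = (0.3093 + 0.2224i)
|100⟩: (0.1569)(0.7196)(0.8315) = 0.09388
|101⟩: (0.1569)(0.7196)(-0.4511 - 0.3243i) = (-0.05093 - 0.03662i)
|110⟩: (0.1569)(0.6943)(0.8315) = 0.09058
|111⟩: (0.1569)(0.6943)(-0.4511 - 0.3243i) = (-0.04914 - 0.03533i)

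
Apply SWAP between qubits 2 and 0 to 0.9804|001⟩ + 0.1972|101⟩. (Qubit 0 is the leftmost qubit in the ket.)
0.9804|100⟩ + 0.1972|101⟩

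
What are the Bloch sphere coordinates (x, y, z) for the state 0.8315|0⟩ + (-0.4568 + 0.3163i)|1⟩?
(-0.7597, 0.526, 0.3827)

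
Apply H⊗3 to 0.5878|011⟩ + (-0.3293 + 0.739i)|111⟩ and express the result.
(0.09139 + 0.2613i)|000⟩ + (-0.09139 - 0.2613i)|001⟩ + (-0.09139 - 0.2613i)|010⟩ + (0.09139 + 0.2613i)|011⟩ + (0.3242 - 0.2613i)|100⟩ + (-0.3242 + 0.2613i)|101⟩ + (-0.3242 + 0.2613i)|110⟩ + (0.3242 - 0.2613i)|111⟩

H⊗3 gives amp(|y⟩) = (1/2√2) Σ_x (−1)^(x·y) amp(|x⟩), where x·y is the number of positions in which both x and y have a 1.
|000⟩: (0.5878 + (-0.3293 + 0.739i))/(2√2) = (0.09139 + 0.2613i)
|001⟩: (-0.5878 - (-0.3293 + 0.739i))/(2√2) = (-0.09139 - 0.2613i)
|010⟩: (-0.5878 - (-0.3293 + 0.739i))/(2√2) = (-0.09139 - 0.2613i)
|011⟩: (0.5878 + (-0.3293 + 0.739i))/(2√2) = (0.09139 + 0.2613i)
|100⟩: (0.5878 - (-0.3293 + 0.739i))/(2√2) = (0.3242 - 0.2613i)
|101⟩: (-0.5878 + (-0.3293 + 0.739i))/(2√2) = (-0.3242 + 0.2613i)
|110⟩: (-0.5878 + (-0.3293 + 0.739i))/(2√2) = (-0.3242 + 0.2613i)
|111⟩: (0.5878 - (-0.3293 + 0.739i))/(2√2) = (0.3242 - 0.2613i)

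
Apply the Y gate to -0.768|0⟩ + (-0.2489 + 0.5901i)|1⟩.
(0.5901 + 0.2489i)|0⟩ - 0.768i|1⟩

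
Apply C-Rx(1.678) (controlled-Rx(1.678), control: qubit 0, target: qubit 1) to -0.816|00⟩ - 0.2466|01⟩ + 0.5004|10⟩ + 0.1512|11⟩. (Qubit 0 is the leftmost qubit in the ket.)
-0.816|00⟩ - 0.2466|01⟩ + (0.3344 - 0.1125i)|10⟩ + (0.101 - 0.3723i)|11⟩

C-Rx(1.678) leaves the control-|0⟩ kets |00⟩, |01⟩ unchanged and applies Rx(1.678) to qubit 1 on the control-|1⟩ pair (|10⟩, |11⟩).
Rx(1.678) = [[cos(θ/2), −i·sin(θ/2)], [−i·sin(θ/2), cos(θ/2)]]; θ = 1.678, cos(θ/2) ≈ 0.668207, sin(θ/2) ≈ 0.743975.
With a = amp(|10⟩) = 0.5004 and b = amp(|11⟩) = 0.1512:
new amp(|10⟩) = (0.668207)·a + (-0.743975i)·b = (0.3344 - 0.1125i)
new amp(|11⟩) = (-0.743975i)·a + (0.668207)·b = (0.101 - 0.3723i)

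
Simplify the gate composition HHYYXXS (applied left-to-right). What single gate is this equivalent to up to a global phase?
S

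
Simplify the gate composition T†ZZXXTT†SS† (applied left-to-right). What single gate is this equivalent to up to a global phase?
T†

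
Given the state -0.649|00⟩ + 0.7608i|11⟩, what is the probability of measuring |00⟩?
0.4212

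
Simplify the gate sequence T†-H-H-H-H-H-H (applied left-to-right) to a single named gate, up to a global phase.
T†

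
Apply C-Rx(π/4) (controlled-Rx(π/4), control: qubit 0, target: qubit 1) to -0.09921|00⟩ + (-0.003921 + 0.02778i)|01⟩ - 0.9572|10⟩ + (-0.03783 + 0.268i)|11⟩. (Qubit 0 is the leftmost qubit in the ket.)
-0.09921|00⟩ + (-0.003921 + 0.02778i)|01⟩ + (-0.7818 + 0.01448i)|10⟩ + (-0.03495 + 0.6139i)|11⟩

C-Rx(π/4) leaves the control-|0⟩ kets |00⟩, |01⟩ unchanged and applies Rx(π/4) to qubit 1 on the control-|1⟩ pair (|10⟩, |11⟩).
Rx(π/4) = [[cos(θ/2), −i·sin(θ/2)], [−i·sin(θ/2), cos(θ/2)]]; θ = π/4, cos(θ/2) ≈ 0.92388, sin(θ/2) ≈ 0.382683.
With a = amp(|10⟩) = -0.9572 and b = amp(|11⟩) = (-0.03783 + 0.268i):
new amp(|10⟩) = (0.92388)·a + (-0.382683i)·b = (-0.7818 + 0.01448i)
new amp(|11⟩) = (-0.382683i)·a + (0.92388)·b = (-0.03495 + 0.6139i)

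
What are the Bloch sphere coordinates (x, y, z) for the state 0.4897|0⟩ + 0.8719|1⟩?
(0.8539, 0, -0.5204)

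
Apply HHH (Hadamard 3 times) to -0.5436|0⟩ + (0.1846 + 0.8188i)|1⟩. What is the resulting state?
(-0.2539 + 0.579i)|0⟩ + (-0.5149 - 0.579i)|1⟩

H² = I, so H^3 = H: a single Hadamard. With (a, b) = (-0.5436, (0.1846 + 0.8188i)), H gives ((a + b)/√2, (a − b)/√2) = ((-0.2539 + 0.579i), (-0.5149 - 0.579i)).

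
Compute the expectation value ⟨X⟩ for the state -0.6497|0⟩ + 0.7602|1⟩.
-0.9878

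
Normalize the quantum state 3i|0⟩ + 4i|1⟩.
0.6i|0⟩ + 0.8i|1⟩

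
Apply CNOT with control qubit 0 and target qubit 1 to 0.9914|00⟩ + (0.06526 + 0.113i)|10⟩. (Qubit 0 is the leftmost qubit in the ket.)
0.9914|00⟩ + (0.06526 + 0.113i)|11⟩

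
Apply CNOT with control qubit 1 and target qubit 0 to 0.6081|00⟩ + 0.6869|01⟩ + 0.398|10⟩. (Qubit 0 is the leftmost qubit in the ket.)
0.6081|00⟩ + 0.398|10⟩ + 0.6869|11⟩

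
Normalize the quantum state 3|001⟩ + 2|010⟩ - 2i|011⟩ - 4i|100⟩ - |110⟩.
0.5145|001⟩ + 0.343|010⟩ - 0.343i|011⟩ - 0.686i|100⟩ - 0.1715|110⟩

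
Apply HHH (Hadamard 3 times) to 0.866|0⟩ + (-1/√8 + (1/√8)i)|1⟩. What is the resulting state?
(0.3624 + 0.25i)|0⟩ + (0.8624 - 0.25i)|1⟩

H² = I, so H^3 = H: a single Hadamard. With (a, b) = (0.866, (-1/√8 + (1/√8)i)), H gives ((a + b)/√2, (a − b)/√2) = ((0.3624 + 0.25i), (0.8624 - 0.25i)).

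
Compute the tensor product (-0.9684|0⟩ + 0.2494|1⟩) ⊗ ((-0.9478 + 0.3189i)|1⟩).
(0.9178 - 0.3088i)|01⟩ + (-0.2364 + 0.07953i)|11⟩

amp(|b₁b₂…⟩) = product of the factor amplitudes for bits b₁, b₂, …; only kets whose every factor amplitude is nonzero survive.
|01⟩: (-0.9684)(-0.9478 + 0.3189i) = (0.9178 - 0.3088i)
|11⟩: (0.2494)(-0.9478 + 0.3189i) = (-0.2364 + 0.07953i)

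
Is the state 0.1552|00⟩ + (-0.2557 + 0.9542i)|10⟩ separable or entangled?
Separable

Writing the state as a|00⟩ + b|01⟩ + c|10⟩ + d|11⟩, it is a product state iff ad − bc = 0.
Here (a, b, c, d) = (0.1552, 0, (-0.2557 + 0.9542i), 0): ad − bc = (0.1552)(0) − (0)(-0.2557 + 0.9542i) = 0, so the state is separable.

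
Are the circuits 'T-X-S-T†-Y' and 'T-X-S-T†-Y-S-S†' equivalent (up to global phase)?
Yes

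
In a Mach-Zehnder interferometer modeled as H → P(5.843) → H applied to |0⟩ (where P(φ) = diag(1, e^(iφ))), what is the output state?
(0.9523 - 0.2131i)|0⟩ + (0.04766 + 0.2131i)|1⟩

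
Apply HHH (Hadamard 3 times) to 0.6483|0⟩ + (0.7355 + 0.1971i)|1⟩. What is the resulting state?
(0.9785 + 0.1394i)|0⟩ + (-0.06166 - 0.1394i)|1⟩

H² = I, so H^3 = H: a single Hadamard. With (a, b) = (0.6483, (0.7355 + 0.1971i)), H gives ((a + b)/√2, (a − b)/√2) = ((0.9785 + 0.1394i), (-0.06166 - 0.1394i)).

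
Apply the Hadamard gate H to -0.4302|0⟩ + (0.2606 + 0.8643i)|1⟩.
(-0.1199 + 0.6112i)|0⟩ + (-0.4885 - 0.6112i)|1⟩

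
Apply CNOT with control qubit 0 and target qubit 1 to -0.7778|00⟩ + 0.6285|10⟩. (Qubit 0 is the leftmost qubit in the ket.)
-0.7778|00⟩ + 0.6285|11⟩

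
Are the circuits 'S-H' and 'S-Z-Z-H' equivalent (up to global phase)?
Yes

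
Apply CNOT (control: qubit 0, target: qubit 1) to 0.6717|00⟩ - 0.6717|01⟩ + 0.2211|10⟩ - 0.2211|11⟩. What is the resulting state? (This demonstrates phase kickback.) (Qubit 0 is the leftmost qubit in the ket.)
0.6717|00⟩ - 0.6717|01⟩ - 0.2211|10⟩ + 0.2211|11⟩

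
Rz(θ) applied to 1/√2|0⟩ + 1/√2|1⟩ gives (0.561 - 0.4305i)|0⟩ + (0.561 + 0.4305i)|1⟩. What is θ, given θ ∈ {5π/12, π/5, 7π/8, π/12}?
5π/12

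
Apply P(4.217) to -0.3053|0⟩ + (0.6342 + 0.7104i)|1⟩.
-0.3053|0⟩ + (0.3235 - 0.8957i)|1⟩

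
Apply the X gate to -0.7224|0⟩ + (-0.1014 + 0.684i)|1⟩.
(-0.1014 + 0.684i)|0⟩ - 0.7224|1⟩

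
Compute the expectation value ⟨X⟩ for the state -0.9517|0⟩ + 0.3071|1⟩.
-0.5845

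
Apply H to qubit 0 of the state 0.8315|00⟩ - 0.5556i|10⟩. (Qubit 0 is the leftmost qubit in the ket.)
(0.588 - 0.3929i)|00⟩ + (0.588 + 0.3929i)|10⟩

H on qubit 0 mixes each pair of kets that differ only in qubit 0: amplitudes (a, b) of (|…0…⟩, |…1…⟩) become ((a + b)/√2, (a − b)/√2). Kets absent from the input have amplitude 0.
(|00⟩, |10⟩): (a, b) = (0.8315, -0.5556i) → ((0.588 - 0.3929i), (0.588 + 0.3929i))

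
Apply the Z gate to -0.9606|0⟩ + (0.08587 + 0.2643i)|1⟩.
-0.9606|0⟩ + (-0.08587 - 0.2643i)|1⟩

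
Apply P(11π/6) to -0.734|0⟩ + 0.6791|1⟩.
-0.734|0⟩ + (0.5881 - 0.3396i)|1⟩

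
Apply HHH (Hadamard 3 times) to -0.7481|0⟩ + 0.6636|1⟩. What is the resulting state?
-0.05975|0⟩ - 0.9982|1⟩

H² = I, so H^3 = H: a single Hadamard. With (a, b) = (-0.7481, 0.6636), H gives ((a + b)/√2, (a − b)/√2) = (-0.05975, -0.9982).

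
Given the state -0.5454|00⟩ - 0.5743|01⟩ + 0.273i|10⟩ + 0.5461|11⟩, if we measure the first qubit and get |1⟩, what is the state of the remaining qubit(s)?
0.4471i|0⟩ + 0.8945|1⟩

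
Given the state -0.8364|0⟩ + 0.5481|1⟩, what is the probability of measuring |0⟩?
0.6996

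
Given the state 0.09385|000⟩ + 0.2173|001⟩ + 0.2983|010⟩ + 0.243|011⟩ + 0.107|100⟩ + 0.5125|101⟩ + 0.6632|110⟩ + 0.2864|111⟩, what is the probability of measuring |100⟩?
0.01145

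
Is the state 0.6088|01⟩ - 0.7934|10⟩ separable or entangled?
Entangled

Writing the state as a|00⟩ + b|01⟩ + c|10⟩ + d|11⟩, it is a product state iff ad − bc = 0.
Here (a, b, c, d) = (0, 0.6088, -0.7934, 0): ad − bc = (0)(0) − (0.6088)(-0.7934) = 0.483 ≠ 0, so the state is entangled.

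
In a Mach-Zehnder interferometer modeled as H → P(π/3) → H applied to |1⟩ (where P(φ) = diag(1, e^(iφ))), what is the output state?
(0.25 - 0.433i)|0⟩ + (0.75 + 0.433i)|1⟩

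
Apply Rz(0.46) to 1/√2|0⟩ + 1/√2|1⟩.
(0.6885 - 0.1612i)|0⟩ + (0.6885 + 0.1612i)|1⟩

Rz(0.46) = [[e^(−iθ/2), 0], [0, e^(iθ/2)]] with e^(±iθ/2) = cos(θ/2) ± i·sin(θ/2); θ = 0.46, cos(θ/2) ≈ 0.973666, sin(θ/2) ≈ 0.227978.
With a = amp(|0⟩) = 1/√2 and b = amp(|1⟩) = 1/√2:
new amp(|0⟩) = (0.973666 - 0.227978i)·a = (0.6885 - 0.1612i)
new amp(|1⟩) = (0.973666 + 0.227978i)·b = (0.6885 + 0.1612i)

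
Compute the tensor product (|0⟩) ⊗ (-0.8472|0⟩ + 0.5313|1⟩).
-0.8472|00⟩ + 0.5313|01⟩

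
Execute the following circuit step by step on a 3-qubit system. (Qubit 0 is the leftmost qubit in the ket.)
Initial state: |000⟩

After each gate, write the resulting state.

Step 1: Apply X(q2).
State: |001⟩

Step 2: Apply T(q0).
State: |001⟩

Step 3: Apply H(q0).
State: 1/√2|001⟩ + 1/√2|101⟩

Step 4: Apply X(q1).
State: 1/√2|011⟩ + 1/√2|111⟩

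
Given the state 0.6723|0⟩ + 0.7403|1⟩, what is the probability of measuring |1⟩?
0.548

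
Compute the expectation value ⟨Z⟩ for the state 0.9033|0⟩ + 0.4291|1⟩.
0.6318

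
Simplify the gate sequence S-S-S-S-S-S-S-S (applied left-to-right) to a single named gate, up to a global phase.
I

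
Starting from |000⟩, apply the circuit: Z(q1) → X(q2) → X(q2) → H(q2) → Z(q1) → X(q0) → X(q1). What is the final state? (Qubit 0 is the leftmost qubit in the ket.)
1/√2|110⟩ + 1/√2|111⟩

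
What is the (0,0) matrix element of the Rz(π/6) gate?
(0.9659 - 0.2588i)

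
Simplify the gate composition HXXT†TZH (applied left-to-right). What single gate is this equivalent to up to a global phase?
X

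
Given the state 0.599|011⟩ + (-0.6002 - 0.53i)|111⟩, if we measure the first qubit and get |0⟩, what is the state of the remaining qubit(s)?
|11⟩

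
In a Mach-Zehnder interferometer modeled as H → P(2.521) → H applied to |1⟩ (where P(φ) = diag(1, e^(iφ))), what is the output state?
(0.9068 - 0.2908i)|0⟩ + (0.09323 + 0.2908i)|1⟩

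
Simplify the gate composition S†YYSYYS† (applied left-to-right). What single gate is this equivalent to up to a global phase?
S†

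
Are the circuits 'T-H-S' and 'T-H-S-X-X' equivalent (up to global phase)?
Yes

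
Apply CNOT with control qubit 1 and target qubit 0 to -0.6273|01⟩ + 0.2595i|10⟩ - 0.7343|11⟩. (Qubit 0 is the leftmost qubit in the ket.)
-0.7343|01⟩ + 0.2595i|10⟩ - 0.6273|11⟩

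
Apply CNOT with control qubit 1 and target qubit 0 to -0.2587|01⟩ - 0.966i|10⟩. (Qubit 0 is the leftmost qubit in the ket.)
-0.966i|10⟩ - 0.2587|11⟩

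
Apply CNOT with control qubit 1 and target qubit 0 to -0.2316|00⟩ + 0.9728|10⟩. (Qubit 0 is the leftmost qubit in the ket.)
-0.2316|00⟩ + 0.9728|10⟩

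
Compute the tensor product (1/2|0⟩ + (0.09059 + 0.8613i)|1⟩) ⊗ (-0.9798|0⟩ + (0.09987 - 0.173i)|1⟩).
-0.4899|00⟩ + (0.04994 - 0.0865i)|01⟩ + (-0.08876 - 0.8439i)|10⟩ + (0.1581 + 0.07035i)|11⟩

amp(|b₁b₂…⟩) = product of the factor amplitudes for bits b₁, b₂, …; only kets whose every factor amplitude is nonzero survive.
|00⟩: (1/2)(-0.9798) = -0.4899
|01⟩: (1/2)(0.09987 - 0.173i) = (0.04994 - 0.0865i)
|10⟩: (0.09059 + 0.8613i)(-0.9798) = (-0.08876 - 0.8439i)
|11⟩: (0.09059 + 0.8613i)(0.09987 - 0.173i) = (0.1581 + 0.07035i)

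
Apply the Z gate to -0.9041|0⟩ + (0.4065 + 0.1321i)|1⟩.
-0.9041|0⟩ + (-0.4065 - 0.1321i)|1⟩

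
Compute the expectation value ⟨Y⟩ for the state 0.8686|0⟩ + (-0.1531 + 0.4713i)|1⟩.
0.8187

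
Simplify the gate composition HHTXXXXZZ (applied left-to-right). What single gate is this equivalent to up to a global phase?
T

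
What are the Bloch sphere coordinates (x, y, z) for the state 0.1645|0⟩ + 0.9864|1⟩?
(0.3245, 0, -0.9459)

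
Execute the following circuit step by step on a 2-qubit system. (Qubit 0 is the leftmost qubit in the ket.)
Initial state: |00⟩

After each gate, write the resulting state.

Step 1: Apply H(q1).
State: 1/√2|00⟩ + 1/√2|01⟩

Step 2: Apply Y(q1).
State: -(1/√2)i|00⟩ + (1/√2)i|01⟩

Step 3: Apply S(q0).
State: -(1/√2)i|00⟩ + (1/√2)i|01⟩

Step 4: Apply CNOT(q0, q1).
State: -(1/√2)i|00⟩ + (1/√2)i|01⟩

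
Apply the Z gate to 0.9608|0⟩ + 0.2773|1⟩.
0.9608|0⟩ - 0.2773|1⟩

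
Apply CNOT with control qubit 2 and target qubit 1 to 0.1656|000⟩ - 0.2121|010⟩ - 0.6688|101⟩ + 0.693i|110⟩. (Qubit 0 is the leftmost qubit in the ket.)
0.1656|000⟩ - 0.2121|010⟩ + 0.693i|110⟩ - 0.6688|111⟩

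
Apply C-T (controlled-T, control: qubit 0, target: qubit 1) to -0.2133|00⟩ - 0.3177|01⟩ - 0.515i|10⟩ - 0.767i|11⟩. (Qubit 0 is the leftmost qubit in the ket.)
-0.2133|00⟩ - 0.3177|01⟩ - 0.515i|10⟩ + (0.5424 - 0.5424i)|11⟩

C-T leaves the control-|0⟩ kets |00⟩, |01⟩ unchanged and applies T to qubit 1 on the control-|1⟩ pair (|10⟩, |11⟩).
T = [[1, 0], [0, (1/√2 + (1/√2)i)]].
With a = amp(|10⟩) = -0.515i and b = amp(|11⟩) = -0.767i:
new amp(|10⟩) = (1)·a = -0.515i
new amp(|11⟩) = (1/√2 + (1/√2)i)·b = (0.5424 - 0.5424i)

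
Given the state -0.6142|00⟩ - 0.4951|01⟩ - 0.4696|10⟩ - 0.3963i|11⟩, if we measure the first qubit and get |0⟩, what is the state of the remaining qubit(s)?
-0.7786|0⟩ - 0.6276|1⟩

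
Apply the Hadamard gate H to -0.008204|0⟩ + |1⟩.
0.7013|0⟩ - 0.7129|1⟩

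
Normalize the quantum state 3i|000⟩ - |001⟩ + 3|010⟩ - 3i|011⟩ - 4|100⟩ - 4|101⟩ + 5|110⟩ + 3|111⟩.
0.3094i|000⟩ - 0.1031|001⟩ + 0.3094|010⟩ - 0.3094i|011⟩ - 0.4126|100⟩ - 0.4126|101⟩ + 0.5157|110⟩ + 0.3094|111⟩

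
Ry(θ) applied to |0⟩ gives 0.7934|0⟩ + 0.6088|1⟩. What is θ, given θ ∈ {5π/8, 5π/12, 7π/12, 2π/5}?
5π/12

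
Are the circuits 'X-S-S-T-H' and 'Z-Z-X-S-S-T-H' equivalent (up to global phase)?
Yes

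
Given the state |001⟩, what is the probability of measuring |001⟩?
1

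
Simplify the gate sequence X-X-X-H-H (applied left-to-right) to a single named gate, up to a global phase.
X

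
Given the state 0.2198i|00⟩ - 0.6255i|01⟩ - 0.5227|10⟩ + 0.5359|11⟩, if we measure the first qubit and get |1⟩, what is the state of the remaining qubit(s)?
-0.6982|0⟩ + 0.7159|1⟩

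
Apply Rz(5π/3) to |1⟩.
(-0.866 + (1/2)i)|1⟩

Rz(5π/3) = [[e^(−iθ/2), 0], [0, e^(iθ/2)]] with e^(±iθ/2) = cos(θ/2) ± i·sin(θ/2); θ = 5π/3, cos(θ/2) ≈ -0.866025, sin(θ/2) ≈ 0.5.
With a = amp(|0⟩) = 0 and b = amp(|1⟩) = 1:
new amp(|0⟩) = (-0.866025 - 0.5i)·a = 0
new amp(|1⟩) = (-0.866025 + 0.5i)·b = (-0.866 + (1/2)i)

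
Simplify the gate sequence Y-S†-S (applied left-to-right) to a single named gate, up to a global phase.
Y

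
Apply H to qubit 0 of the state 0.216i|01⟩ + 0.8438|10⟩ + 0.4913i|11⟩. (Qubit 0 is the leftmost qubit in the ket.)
0.5967|00⟩ + 0.5001i|01⟩ - 0.5967|10⟩ - 0.1947i|11⟩

H on qubit 0 mixes each pair of kets that differ only in qubit 0: amplitudes (a, b) of (|…0…⟩, |…1…⟩) become ((a + b)/√2, (a − b)/√2). Kets absent from the input have amplitude 0.
(|00⟩, |10⟩): (a, b) = (0, 0.8438) → (0.5967, -0.5967)
(|01⟩, |11⟩): (a, b) = (0.216i, 0.4913i) → (0.5001i, -0.1947i)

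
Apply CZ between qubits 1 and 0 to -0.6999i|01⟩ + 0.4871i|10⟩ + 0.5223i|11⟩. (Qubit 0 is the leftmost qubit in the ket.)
-0.6999i|01⟩ + 0.4871i|10⟩ - 0.5223i|11⟩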